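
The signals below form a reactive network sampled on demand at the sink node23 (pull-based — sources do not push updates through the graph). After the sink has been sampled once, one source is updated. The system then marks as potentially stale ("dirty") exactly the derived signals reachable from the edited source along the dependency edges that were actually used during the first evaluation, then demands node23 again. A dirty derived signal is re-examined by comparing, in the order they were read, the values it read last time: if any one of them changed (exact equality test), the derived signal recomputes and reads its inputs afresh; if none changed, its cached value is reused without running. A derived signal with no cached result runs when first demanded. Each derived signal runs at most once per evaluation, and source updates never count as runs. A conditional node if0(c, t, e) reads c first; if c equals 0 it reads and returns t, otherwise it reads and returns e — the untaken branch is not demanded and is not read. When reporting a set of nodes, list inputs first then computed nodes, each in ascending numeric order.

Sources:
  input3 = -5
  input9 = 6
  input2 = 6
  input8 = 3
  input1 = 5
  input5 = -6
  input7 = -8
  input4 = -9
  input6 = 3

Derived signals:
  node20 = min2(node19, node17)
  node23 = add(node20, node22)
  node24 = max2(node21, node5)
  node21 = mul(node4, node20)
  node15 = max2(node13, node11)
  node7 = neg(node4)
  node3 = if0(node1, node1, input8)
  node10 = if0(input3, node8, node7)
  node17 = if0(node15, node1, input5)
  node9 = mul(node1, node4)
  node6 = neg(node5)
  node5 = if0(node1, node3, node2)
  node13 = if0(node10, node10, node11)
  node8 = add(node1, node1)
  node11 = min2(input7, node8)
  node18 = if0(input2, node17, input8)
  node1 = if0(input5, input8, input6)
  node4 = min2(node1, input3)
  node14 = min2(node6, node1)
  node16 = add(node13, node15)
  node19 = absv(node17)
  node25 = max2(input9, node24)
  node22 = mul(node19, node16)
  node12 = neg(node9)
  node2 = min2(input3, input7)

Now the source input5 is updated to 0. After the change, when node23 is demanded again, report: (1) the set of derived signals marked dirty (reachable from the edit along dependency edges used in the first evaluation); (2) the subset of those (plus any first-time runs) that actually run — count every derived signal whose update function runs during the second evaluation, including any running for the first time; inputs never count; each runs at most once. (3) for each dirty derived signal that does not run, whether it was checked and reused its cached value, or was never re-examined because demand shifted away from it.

Initial pass — values computed on the first demand:
  node1 = if0(input5=-6 -> else branch input6) = 3
  node4 = min2(3, -5) = -5
  node7 = neg(-5) = 5
  node8 = add(3, 3) = 6
  node10 = if0(input3=-5 -> else branch node7) = 5
  node11 = min2(-8, 6) = -8
  node13 = if0(node10=5 -> else branch node11) = -8
  node15 = max2(-8, -8) = -8
  node16 = add(-8, -8) = -16
  node17 = if0(node15=-8 -> else branch input5) = -6
  node19 = absv(-6) = 6
  node20 = min2(6, -6) = -6
  node22 = mul(6, -16) = -96
  node23 = add(-6, -96) = -102

Second demand — change propagation:
  node1: re-runs because input5 -6->0; new result 3 (unchanged).
  node4: re-examined; everything it read last time is the same (node1 unchanged, input3 unchanged) — cache -5 kept, no run.
  node7: re-examined; everything it read last time is the same (node4 unchanged) — cache 5 kept, no run.
  node8: re-examined; everything it read last time is the same (node1 unchanged, node1 unchanged) — cache 6 kept, no run.
  node10: re-examined; everything it read last time is the same (input3 unchanged, node7 unchanged) — cache 5 kept, no run.
  node11: re-examined; everything it read last time is the same (input7 unchanged, node8 unchanged) — cache -8 kept, no run.
  node13: re-examined; everything it read last time is the same (node10 unchanged, node11 unchanged) — cache -8 kept, no run.
  node15: re-examined; everything it read last time is the same (node13 unchanged, node11 unchanged) — cache -8 kept, no run.
  node16: re-examined; everything it read last time is the same (node13 unchanged, node15 unchanged) — cache -16 kept, no run.
  node17: re-runs because input5 -6->0; new result 0.
  node19: re-runs because node17 -6->0; new result 0.
  node20: re-runs because node19 6->0; node17 -6->0; new result 0.
  node22: re-runs because node19 6->0; new result 0.
  node23: re-runs because node20 -6->0; node22 -96->0; new result 0.

The important point: at node4 every value read last time is unchanged, so the dirty flag clears without a run.

Dirty set: node1, node4, node7, node8, node10, node11, node13, node15, node16, node17, node19, node20, node22, node23.
Run set: node1, node17, node19, node20, node22, node23 (6 run).
Re-examined without running (cache reused): node4, node7, node8, node10, node11, node13, node15, node16.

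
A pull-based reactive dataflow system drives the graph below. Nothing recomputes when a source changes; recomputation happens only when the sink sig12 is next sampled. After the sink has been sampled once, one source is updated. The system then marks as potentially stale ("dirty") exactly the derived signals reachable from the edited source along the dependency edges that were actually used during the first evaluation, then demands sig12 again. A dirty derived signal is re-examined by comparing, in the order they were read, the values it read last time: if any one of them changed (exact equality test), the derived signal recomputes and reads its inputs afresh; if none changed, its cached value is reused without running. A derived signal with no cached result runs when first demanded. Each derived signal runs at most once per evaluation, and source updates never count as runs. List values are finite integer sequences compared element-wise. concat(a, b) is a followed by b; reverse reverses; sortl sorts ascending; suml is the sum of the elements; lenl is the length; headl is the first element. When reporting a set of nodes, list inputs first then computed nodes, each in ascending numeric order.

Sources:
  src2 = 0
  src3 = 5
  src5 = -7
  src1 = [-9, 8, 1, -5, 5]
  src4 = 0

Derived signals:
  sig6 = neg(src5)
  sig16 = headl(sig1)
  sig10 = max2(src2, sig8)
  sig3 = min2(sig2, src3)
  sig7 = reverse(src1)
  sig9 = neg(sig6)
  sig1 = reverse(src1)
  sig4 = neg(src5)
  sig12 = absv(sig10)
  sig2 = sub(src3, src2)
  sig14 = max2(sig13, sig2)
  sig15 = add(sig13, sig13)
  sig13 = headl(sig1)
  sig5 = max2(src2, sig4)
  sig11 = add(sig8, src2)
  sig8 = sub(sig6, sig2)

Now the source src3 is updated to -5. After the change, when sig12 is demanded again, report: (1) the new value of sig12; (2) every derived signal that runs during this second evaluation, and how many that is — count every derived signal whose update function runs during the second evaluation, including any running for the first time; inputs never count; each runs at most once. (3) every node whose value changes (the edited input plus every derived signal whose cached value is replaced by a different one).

New value of sig12: 12.
Derived signals that run: sig2, sig8, sig10, sig12 — 4 in total.
Values that change: src3, sig2, sig8, sig10, sig12.

First evaluation (everything demanded from the output):
  sig2 = sub(5, 0) = 5
  sig6 = neg(-7) = 7
  sig8 = sub(7, 5) = 2
  sig10 = max2(0, 2) = 2
  sig12 = absv(2) = 2

Propagation after the edit:
  sig2: runs — src3 5->-5; result -5.
  sig8: runs — sig2 5->-5; result 12.
  sig10: runs — sig8 2->12; result 12.
  sig12: runs — sig10 2->12; result 12.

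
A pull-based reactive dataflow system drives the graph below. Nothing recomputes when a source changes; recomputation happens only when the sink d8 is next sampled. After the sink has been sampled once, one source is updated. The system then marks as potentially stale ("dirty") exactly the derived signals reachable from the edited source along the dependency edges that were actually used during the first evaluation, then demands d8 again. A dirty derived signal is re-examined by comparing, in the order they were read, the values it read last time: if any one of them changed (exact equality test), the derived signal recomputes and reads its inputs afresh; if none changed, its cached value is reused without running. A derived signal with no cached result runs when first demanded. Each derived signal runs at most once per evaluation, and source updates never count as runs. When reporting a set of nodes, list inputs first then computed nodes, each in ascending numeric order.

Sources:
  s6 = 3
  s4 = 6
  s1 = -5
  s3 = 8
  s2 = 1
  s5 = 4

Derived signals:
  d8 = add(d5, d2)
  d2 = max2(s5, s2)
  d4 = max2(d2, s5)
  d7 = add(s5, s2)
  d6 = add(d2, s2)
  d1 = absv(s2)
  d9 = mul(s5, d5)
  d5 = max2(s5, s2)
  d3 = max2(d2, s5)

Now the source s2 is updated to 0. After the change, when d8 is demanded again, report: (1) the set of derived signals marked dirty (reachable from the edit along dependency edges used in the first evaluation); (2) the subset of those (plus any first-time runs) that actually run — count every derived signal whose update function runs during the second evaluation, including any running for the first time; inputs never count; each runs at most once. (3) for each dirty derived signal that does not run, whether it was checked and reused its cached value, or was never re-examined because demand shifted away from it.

Marked dirty: d2, d5, d8.
Derived signals that run: d2, d5 — 2 in total.
Checked but reused from cache: d8.
Key observation: the cutoff stops propagation at d8 — its inputs' values are unchanged, so it reuses its cache.

First evaluation (everything demanded from the output):
  d2 = max2(4, 1) = 4
  d5 = max2(4, 1) = 4
  d8 = add(4, 4) = 8

Propagation after the edit:
  d2: runs — s2 1->0; result 4 (same value as before).
  d5: runs — s2 1->0; result 4 (same value as before).
  d8: checked — values it read are unchanged (d5 unchanged, d2 unchanged); reused cached 8 without running.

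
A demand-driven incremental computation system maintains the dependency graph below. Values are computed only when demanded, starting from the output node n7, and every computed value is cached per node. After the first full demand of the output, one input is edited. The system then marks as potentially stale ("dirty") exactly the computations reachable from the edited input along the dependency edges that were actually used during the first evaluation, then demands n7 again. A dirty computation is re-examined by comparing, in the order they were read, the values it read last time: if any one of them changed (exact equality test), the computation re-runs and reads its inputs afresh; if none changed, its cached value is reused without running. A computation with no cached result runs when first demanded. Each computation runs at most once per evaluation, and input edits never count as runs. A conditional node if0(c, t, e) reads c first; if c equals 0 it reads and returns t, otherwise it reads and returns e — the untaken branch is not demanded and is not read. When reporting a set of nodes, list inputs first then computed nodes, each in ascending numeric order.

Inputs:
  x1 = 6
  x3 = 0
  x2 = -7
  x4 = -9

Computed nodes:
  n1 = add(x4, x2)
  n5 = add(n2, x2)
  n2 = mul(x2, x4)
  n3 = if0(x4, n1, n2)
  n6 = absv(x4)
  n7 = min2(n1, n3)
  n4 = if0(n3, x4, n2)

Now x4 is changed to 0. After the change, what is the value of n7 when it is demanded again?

First evaluation (everything demanded from the output):
  n1 = add(-9, -7) = -16
  n2 = mul(-7, -9) = 63
  n3 = if0(x4=-9 -> else branch n2) = 63
  n7 = min2(-16, 63) = -16

Propagation after the edit:
  n1: runs — x4 -9->0; result -7.
  n2: marked dirty but never re-examined — demand shifted away from it.
  n3: runs — x4 -9->0; result -7.
  n7: runs — n1 -16->-7; n3 63->-7; result -7.

Key observation: a condition flipped, so demand moved to the other branch — n2 is never re-examined.

New value of n7: -7.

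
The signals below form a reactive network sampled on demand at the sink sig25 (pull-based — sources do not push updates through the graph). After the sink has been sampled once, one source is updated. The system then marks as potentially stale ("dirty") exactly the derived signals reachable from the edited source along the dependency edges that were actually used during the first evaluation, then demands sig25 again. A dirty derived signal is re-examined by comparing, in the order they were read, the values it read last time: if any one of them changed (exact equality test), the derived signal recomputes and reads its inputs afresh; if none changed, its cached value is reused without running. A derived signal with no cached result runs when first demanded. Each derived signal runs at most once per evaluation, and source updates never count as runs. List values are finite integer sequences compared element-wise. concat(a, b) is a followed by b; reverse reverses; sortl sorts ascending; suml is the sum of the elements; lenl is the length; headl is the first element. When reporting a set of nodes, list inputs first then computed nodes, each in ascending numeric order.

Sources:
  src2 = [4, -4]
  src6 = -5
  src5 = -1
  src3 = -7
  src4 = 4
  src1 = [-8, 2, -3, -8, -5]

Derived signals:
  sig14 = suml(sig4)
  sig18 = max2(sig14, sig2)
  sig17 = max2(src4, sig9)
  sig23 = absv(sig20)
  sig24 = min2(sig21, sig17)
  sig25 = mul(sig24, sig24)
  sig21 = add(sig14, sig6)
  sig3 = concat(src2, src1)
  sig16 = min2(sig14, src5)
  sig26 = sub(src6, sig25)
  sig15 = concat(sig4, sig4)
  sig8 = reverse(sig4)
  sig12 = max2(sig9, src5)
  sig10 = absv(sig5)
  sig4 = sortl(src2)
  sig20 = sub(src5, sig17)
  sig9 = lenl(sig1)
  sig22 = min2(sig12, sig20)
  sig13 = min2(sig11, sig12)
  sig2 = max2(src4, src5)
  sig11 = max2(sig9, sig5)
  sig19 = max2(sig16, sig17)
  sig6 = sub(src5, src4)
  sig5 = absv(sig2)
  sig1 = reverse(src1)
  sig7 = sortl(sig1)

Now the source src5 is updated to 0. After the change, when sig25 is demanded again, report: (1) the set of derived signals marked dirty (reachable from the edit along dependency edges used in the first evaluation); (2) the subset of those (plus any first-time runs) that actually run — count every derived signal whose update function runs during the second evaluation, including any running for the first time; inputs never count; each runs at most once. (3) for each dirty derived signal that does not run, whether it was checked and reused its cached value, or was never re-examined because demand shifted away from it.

Initial pass — values computed on the first demand:
  sig1 = reverse([-8, 2, -3, -8, -5]) = [-5, -8, -3, 2, -8]
  sig4 = sortl([4, -4]) = [-4, 4]
  sig6 = sub(-1, 4) = -5
  sig9 = lenl([-5, -8, -3, 2, -8]) = 5
  sig14 = suml([-4, 4]) = 0
  sig17 = max2(4, 5) = 5
  sig21 = add(0, -5) = -5
  sig24 = min2(-5, 5) = -5
  sig25 = mul(-5, -5) = 25

Second demand — change propagation:
  sig6: re-runs because src5 -1->0; new result -4.
  sig21: re-runs because sig6 -5->-4; new result -4.
  sig24: re-runs because sig21 -5->-4; new result -4.
  sig25: re-runs because sig24 -5->-4; sig24 -5->-4; new result 16.

Dirty set: sig6, sig21, sig24, sig25.
Run set: sig6, sig21, sig24, sig25 (4 run).
All dirty derived signals ended up running.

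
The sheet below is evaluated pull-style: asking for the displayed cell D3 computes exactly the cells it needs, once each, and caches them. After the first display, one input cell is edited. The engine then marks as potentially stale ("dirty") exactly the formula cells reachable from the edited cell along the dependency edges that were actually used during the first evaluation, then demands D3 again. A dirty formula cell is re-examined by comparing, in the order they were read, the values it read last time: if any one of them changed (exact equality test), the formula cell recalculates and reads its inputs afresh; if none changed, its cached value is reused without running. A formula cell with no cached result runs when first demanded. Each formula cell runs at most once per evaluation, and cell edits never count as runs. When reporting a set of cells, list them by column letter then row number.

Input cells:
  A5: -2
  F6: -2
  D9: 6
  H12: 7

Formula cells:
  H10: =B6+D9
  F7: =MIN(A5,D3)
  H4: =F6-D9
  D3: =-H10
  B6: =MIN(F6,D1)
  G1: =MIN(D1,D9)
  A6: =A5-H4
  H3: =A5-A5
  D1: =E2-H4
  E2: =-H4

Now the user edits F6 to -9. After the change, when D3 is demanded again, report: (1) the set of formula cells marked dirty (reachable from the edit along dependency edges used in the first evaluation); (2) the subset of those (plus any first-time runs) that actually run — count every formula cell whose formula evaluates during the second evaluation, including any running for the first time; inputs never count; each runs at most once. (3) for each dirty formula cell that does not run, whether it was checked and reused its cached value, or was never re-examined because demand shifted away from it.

First demand of the output computes:
  H4 = -2 - 6 = -8
  E2 = -(-8) = 8
  D1 = 8 - -8 = 16
  B6 = MIN(-2, 16) = -2
  H10 = -2 + 6 = 4
  D3 = -(4) = -4

After the edit, cleaning proceeds:
  H4: a read changed (F6 -2->-9) — executes, giving -15.
  E2: a read changed (H4 -8->-15) — executes, giving 15.
  D1: a read changed (E2 8->15; H4 -8->-15) — executes, giving 30.
  B6: a read changed (F6 -2->-9; D1 16->30) — executes, giving -9.
  H10: a read changed (B6 -2->-9) — executes, giving -3.
  D3: a read changed (H10 4->-3) — executes, giving 3.

The edit dirties: B6, D1, D3, E2, H4, H10.
6 formula cells run: B6, D1, D3, E2, H4, H10.
No dirty formula cell escaped a run.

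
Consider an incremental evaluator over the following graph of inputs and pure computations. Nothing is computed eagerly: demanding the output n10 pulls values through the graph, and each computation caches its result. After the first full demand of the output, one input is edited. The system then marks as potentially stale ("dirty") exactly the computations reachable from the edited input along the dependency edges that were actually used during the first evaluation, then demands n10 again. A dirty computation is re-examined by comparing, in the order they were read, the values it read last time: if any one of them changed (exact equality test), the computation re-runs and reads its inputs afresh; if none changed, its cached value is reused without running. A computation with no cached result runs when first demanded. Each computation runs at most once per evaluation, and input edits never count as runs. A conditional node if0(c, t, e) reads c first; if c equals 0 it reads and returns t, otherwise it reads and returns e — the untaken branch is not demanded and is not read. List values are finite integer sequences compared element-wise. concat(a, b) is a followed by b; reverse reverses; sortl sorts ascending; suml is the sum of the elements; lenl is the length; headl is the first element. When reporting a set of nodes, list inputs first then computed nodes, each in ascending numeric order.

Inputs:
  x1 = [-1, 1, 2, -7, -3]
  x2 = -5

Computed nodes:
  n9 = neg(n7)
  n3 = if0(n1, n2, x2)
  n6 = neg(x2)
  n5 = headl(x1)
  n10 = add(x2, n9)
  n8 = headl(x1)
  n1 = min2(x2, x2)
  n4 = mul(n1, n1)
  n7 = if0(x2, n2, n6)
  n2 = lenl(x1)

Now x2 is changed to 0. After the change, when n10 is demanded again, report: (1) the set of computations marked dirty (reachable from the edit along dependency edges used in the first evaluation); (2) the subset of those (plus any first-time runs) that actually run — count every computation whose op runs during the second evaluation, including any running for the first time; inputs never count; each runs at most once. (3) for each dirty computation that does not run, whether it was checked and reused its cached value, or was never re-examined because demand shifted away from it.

Dirty set: n6, n7, n9, n10.
Run set: n2, n7, n10 (3 run).
Re-examined without running (cache reused): n9.
Left stale — demand moved off them: n6.
The important point: the flipped condition redirects demand; n6 is left stale, never re-checked.

Initial pass — values computed on the first demand:
  n6 = neg(-5) = 5
  n7 = if0(x2=-5 -> else branch n6) = 5
  n9 = neg(5) = -5
  n10 = add(-5, -5) = -10

Second demand — change propagation:
  n2: newly demanded (no cache) — executes and yields 5.
  n6: dirty yet unreached — the second evaluation never asks for it.
  n7: re-runs because x2 -5->0; new result 5 (unchanged).
  n9: re-examined; everything it read last time is the same (n7 unchanged) — cache -5 kept, no run.
  n10: re-runs because x2 -5->0; new result -5.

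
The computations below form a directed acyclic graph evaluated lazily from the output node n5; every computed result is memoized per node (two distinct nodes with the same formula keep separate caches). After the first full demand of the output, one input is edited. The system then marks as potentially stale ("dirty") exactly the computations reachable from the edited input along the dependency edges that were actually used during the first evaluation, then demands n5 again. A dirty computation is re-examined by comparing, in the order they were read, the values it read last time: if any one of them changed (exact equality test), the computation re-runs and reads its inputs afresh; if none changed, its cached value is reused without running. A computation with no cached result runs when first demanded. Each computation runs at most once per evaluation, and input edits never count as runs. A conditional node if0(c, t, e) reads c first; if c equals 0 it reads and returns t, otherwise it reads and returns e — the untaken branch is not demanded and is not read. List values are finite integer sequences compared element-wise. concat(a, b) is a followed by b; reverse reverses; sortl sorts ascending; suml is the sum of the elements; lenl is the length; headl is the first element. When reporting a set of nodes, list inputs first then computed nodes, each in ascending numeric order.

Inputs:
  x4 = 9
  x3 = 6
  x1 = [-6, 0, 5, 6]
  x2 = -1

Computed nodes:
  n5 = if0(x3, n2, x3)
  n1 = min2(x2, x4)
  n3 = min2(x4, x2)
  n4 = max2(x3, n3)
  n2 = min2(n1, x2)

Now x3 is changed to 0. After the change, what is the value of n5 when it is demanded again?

First demand of the output computes:
  n5 = if0(x3=6 -> else branch x3) = 6

After the edit, cleaning proceeds:
  n1: had never run; runs now, result -1.
  n2: had never run; runs now, result -1.
  n5: a read changed (x3 6->0; x3 6->0) — executes, giving -1.

Note the branch switch — n1, n2 had no cache and run now for the first time.

Demanding n5 again yields -1.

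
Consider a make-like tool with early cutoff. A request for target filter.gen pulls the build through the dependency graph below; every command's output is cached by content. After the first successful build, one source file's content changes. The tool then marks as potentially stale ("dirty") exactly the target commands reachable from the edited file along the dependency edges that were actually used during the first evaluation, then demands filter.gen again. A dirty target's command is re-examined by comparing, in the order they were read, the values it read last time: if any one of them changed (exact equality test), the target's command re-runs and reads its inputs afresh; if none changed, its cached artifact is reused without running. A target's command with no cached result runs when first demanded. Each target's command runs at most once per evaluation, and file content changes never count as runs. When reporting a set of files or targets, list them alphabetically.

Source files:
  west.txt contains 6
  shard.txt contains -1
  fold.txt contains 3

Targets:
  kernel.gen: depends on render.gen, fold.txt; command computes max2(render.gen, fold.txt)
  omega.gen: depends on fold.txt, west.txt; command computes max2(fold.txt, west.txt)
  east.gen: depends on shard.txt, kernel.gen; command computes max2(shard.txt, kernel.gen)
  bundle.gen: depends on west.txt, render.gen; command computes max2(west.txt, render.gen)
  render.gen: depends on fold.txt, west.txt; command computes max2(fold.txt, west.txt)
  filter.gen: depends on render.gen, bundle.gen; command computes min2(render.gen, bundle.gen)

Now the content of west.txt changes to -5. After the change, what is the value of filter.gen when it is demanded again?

First demand of the output computes:
  render.gen = max2(3, 6) = 6
  bundle.gen = max2(6, 6) = 6
  filter.gen = min2(6, 6) = 6

After the edit, cleaning proceeds:
  render.gen: a read changed (west.txt 6->-5) — executes, giving 3.
  bundle.gen: a read changed (west.txt 6->-5; render.gen 6->3) — executes, giving 3.
  filter.gen: a read changed (render.gen 6->3; bundle.gen 6->3) — executes, giving 3.

Demanding filter.gen again yields 3.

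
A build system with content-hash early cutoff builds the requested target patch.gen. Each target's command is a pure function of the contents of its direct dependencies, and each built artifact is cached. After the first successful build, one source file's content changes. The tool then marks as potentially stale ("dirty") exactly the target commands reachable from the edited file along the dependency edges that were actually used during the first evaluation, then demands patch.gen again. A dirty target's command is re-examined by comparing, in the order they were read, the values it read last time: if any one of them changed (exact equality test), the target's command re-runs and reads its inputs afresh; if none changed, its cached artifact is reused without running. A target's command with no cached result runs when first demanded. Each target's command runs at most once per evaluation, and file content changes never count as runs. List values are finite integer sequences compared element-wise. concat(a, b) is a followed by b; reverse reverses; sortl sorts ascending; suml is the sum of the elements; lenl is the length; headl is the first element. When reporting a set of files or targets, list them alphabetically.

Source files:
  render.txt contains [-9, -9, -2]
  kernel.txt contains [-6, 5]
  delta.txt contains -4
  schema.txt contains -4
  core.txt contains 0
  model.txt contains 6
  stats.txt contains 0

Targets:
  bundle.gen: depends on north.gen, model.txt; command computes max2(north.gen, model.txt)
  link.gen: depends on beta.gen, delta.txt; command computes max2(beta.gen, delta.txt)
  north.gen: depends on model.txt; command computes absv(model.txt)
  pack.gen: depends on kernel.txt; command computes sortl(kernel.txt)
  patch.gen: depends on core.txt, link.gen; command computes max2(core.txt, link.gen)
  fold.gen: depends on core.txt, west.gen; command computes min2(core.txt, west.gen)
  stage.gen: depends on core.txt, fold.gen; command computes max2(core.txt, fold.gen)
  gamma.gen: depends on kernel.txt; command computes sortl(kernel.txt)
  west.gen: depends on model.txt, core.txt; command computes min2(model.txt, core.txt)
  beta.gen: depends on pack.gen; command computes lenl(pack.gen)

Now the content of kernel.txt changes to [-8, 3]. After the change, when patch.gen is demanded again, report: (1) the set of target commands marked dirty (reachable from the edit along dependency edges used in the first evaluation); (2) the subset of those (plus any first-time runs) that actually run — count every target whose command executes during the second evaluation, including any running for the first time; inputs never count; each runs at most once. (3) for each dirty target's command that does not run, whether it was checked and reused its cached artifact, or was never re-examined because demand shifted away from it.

Marked dirty: beta.gen, link.gen, pack.gen, patch.gen.
Target commands that run: beta.gen, pack.gen — 2 in total.
Checked but reused from cache: link.gen, patch.gen.
Key observation: the change is absorbed at beta.gen — it re-runs but produces the same value, and the output's value is unchanged.

First evaluation (everything demanded from the output):
  pack.gen = sortl([-6, 5]) = [-6, 5]
  beta.gen = lenl([-6, 5]) = 2
  link.gen = max2(2, -4) = 2
  patch.gen = max2(0, 2) = 2

Propagation after the edit:
  pack.gen: runs — kernel.txt [-6, 5]->[-8, 3]; result [-8, 3].
  beta.gen: runs — pack.gen [-6, 5]->[-8, 3]; result 2 (same value as before).
  link.gen: checked — values it read are unchanged (beta.gen unchanged, delta.txt unchanged); reused cached 2 without running.
  patch.gen: checked — values it read are unchanged (core.txt unchanged, link.gen unchanged); reused cached 2 without running.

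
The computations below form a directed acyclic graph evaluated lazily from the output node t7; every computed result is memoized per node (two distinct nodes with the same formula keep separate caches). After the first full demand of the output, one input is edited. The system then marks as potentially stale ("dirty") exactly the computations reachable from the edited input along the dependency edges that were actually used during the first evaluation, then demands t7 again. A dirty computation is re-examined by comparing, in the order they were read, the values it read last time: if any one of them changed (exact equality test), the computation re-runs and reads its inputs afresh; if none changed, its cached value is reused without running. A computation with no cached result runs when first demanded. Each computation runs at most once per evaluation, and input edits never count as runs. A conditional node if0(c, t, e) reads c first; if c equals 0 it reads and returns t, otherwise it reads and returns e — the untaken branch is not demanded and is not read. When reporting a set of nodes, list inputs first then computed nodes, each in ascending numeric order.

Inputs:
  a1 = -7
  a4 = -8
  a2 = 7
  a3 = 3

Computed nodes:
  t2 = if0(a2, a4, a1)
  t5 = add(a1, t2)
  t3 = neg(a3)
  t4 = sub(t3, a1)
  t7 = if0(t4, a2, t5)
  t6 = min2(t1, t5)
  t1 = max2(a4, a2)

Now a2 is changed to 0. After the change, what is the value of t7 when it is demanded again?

First demand of the output computes:
  t2 = if0(a2=7 -> else branch a1) = -7
  t3 = neg(3) = -3
  t4 = sub(-3, -7) = 4
  t5 = add(-7, -7) = -14
  t7 = if0(t4=4 -> else branch t5) = -14

After the edit, cleaning proceeds:
  t2: a read changed (a2 7->0) — executes, giving -8.
  t5: a read changed (t2 -7->-8) — executes, giving -15.
  t7: a read changed (t5 -14->-15) — executes, giving -15.

Demanding t7 again yields -15.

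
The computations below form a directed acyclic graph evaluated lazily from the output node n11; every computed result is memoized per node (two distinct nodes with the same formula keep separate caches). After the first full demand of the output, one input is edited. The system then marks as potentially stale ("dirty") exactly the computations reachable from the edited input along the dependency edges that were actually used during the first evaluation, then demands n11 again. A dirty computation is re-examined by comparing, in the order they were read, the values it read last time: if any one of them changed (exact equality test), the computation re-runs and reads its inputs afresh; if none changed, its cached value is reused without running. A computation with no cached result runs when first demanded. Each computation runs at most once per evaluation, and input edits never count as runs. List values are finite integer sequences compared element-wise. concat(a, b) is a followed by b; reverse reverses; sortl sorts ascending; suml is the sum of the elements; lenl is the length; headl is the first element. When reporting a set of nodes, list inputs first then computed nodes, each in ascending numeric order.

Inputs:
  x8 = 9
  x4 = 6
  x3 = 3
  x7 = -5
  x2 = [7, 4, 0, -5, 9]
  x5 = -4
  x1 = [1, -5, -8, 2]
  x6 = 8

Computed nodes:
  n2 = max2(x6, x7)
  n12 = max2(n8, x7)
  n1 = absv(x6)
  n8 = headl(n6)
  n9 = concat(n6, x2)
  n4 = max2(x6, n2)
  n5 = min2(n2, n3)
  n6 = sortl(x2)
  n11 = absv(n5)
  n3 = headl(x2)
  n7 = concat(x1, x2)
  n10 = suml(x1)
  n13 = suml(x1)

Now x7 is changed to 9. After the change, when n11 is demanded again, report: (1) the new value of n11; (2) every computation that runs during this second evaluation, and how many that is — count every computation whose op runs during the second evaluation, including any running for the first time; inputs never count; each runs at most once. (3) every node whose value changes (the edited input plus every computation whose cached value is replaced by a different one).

First demand of the output computes:
  n2 = max2(8, -5) = 8
  n3 = headl([7, 4, 0, -5, 9]) = 7
  n5 = min2(8, 7) = 7
  n11 = absv(7) = 7

After the edit, cleaning proceeds:
  n2: a read changed (x7 -5->9) — executes, giving 9.
  n5: a read changed (n2 8->9) — executes, giving 7 — identical to its old value.
  n11: dirty, but its reads are unchanged (n5 unchanged); cached 7 stands.

Note the absorption at n5: it re-runs yet its value is the same, leaving the output's value untouched.

Demanding n11 again yields 7.
2 computations run: n2, n5.
The nodes whose values change: x7, n2.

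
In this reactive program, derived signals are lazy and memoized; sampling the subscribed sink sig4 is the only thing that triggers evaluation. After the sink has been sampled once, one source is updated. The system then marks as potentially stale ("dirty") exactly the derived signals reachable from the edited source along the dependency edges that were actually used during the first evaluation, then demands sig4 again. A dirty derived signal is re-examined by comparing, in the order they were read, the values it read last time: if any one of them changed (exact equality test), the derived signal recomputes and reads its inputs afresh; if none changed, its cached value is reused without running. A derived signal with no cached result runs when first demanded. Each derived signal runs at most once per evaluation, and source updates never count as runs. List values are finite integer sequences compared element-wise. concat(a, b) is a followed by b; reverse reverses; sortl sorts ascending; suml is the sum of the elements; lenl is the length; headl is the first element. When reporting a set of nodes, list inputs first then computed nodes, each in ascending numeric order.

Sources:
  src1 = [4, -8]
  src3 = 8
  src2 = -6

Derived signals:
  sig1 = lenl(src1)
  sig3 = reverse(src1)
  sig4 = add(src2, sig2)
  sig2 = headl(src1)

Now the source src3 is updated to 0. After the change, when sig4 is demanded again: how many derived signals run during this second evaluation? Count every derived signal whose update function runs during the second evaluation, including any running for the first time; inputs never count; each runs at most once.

0 derived signals run: none.
Note the shortcut — nothing in the graph depends on src3 at all, so no recomputation happens.

First demand of the output computes:
  sig2 = headl([4, -8]) = 4
  sig4 = add(-6, 4) = -2

After the edit, cleaning proceeds:
  no node depends on src3 at all; the second demand re-runs nothing.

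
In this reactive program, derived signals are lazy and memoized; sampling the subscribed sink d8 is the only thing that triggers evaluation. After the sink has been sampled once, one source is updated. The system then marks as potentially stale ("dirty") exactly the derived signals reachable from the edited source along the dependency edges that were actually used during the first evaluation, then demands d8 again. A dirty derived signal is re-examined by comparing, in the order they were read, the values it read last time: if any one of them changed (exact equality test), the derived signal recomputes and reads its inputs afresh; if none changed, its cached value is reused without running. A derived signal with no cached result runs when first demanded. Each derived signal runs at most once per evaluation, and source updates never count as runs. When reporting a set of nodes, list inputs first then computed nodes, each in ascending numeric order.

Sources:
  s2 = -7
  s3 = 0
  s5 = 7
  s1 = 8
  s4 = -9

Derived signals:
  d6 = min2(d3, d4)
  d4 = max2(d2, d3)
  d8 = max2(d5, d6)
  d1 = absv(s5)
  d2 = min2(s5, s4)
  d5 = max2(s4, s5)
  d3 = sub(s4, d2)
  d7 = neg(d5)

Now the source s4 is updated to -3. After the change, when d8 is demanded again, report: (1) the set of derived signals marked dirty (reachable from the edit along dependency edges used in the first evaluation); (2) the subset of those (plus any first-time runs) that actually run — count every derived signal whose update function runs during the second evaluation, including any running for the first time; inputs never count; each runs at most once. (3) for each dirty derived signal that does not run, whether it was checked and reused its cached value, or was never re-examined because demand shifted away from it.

The edit dirties: d2, d3, d4, d5, d6, d8.
4 derived signals run: d2, d3, d4, d5.
Cache hits after checking: d6, d8.
Note where the cutoff bites: d6 is checked, finds nothing changed, and keeps its cache.

First demand of the output computes:
  d2 = min2(7, -9) = -9
  d3 = sub(-9, -9) = 0
  d4 = max2(-9, 0) = 0
  d5 = max2(-9, 7) = 7
  d6 = min2(0, 0) = 0
  d8 = max2(7, 0) = 7

After the edit, cleaning proceeds:
  d2: a read changed (s4 -9->-3) — executes, giving -3.
  d3: a read changed (s4 -9->-3; d2 -9->-3) — executes, giving 0 — identical to its old value.
  d4: a read changed (d2 -9->-3) — executes, giving 0 — identical to its old value.
  d5: a read changed (s4 -9->-3) — executes, giving 7 — identical to its old value.
  d6: dirty, but its reads are unchanged (d3 unchanged, d4 unchanged); cached 0 stands.
  d8: dirty, but its reads are unchanged (d5 unchanged, d6 unchanged); cached 7 stands.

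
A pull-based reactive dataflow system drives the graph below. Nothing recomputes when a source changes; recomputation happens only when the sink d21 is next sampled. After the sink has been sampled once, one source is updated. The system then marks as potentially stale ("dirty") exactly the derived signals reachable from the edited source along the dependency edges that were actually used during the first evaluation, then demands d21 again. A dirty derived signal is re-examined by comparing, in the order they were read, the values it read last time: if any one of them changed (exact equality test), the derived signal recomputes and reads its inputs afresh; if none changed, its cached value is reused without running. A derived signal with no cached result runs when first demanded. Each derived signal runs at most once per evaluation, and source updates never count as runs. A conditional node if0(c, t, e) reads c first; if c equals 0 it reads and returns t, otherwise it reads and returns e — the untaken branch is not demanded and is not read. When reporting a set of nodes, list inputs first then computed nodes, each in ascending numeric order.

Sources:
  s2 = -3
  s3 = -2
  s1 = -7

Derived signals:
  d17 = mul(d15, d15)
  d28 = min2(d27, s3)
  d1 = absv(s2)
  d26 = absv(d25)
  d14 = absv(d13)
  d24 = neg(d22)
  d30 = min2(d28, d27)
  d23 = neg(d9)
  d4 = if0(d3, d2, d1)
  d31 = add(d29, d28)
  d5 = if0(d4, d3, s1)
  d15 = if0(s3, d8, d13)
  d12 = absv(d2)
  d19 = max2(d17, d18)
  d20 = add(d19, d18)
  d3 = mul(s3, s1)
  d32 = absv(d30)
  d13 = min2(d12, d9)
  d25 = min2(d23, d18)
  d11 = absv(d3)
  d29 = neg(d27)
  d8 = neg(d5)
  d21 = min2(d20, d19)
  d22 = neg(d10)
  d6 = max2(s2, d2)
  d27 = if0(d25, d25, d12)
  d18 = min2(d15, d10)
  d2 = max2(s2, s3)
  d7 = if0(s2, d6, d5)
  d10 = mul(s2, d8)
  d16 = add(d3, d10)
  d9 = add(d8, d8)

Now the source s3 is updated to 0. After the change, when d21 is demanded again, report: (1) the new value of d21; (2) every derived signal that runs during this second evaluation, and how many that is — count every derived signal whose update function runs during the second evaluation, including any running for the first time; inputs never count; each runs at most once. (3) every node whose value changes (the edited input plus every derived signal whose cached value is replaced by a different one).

First evaluation (everything demanded from the output):
  d1 = absv(-3) = 3
  d2 = max2(-3, -2) = -2
  d3 = mul(-2, -7) = 14
  d4 = if0(d3=14 -> else branch d1) = 3
  d5 = if0(d4=3 -> else branch s1) = -7
  d8 = neg(-7) = 7
  d9 = add(7, 7) = 14
  d10 = mul(-3, 7) = -21
  d12 = absv(-2) = 2
  d13 = min2(2, 14) = 2
  d15 = if0(s3=-2 -> else branch d13) = 2
  d17 = mul(2, 2) = 4
  d18 = min2(2, -21) = -21
  d19 = max2(4, -21) = 4
  d20 = add(4, -21) = -17
  d21 = min2(-17, 4) = -17

Propagation after the edit:
  d2: runs — s3 -2->0; result 0.
  d3: runs — s3 -2->0; result 0.
  d4: runs — d3 14->0; result 0.
  d5: runs — d4 3->0; result 0.
  d8: runs — d5 -7->0; result 0.
  d9: marked dirty but never re-examined — demand shifted away from it.
  d10: runs — d8 7->0; result 0.
  d12: marked dirty but never re-examined — demand shifted away from it.
  d13: marked dirty but never re-examined — demand shifted away from it.
  d15: runs — s3 -2->0; result 0.
  d17: runs — d15 2->0; d15 2->0; result 0.
  d18: runs — d15 2->0; d10 -21->0; result 0.
  d19: runs — d17 4->0; d18 -21->0; result 0.
  d20: runs — d19 4->0; d18 -21->0; result 0.
  d21: runs — d20 -17->0; d19 4->0; result 0.

Key observation: a condition flipped, so demand moved to the other branch — d9, d12, d13 are never re-examined.

New value of d21: 0.
Derived signals that run: d2, d3, d4, d5, d8, d10, d15, d17, d18, d19, d20, d21 — 12 in total.
Values that change: s3, d2, d3, d4, d5, d8, d10, d15, d17, d18, d19, d20, d21.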